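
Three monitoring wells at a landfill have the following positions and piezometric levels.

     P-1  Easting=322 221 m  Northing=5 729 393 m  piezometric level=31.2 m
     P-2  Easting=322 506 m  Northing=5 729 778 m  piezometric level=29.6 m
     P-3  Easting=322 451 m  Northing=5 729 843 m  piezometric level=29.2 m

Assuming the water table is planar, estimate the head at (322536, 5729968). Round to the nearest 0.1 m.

Taking P-1 as reference: P-2−P-1 = (285, 385, -1.6); P-3−P-1 = (230, 450, -2.0).
Solve a·Δx + b·Δy = Δh: det = 285·450 − 230·385 = 39700.
∂h/∂x = [(-1.6)·450 − (-2.0)·385] / 39700 = +0.001259
∂h/∂y = [285·(-2.0) − 230·(-1.6)] / 39700 = -0.005088
h(322536, 5729968) = 31.2 + (+0.001259)·(315) + (-0.005088)·(575) = 31.2 +0.397 -2.926 = 28.671 m.

28.7 m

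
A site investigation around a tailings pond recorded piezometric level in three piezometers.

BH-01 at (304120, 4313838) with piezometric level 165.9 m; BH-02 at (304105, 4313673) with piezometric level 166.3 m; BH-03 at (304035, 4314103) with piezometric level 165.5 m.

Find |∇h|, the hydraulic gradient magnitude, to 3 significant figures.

With h = a·x + b·y + c and BH-01 as origin, the differences give:
  (-15)·a + (-165)·b = +0.4
  (-85)·a + 265·b = -0.4
Eliminate b (×265 and ×(-165), subtract): -18000·a = 40.00 → a = ∂h/∂x = -0.002222
Back-substitute: b = ∂h/∂y = -0.002222.
|∇h| = √(-0.002222² + -0.002222²) = 0.003142

0.00314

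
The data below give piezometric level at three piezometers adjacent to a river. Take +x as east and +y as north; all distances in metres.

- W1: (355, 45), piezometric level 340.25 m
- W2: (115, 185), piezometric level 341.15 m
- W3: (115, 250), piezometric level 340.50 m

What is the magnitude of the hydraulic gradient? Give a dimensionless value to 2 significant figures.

0.014

With h = a·x + b·y + c and W1 as origin, the differences give:
  (-240)·a + 140·b = +0.90
  (-240)·a + 205·b = +0.25
Eliminate b (×205 and ×140, subtract): -15600·a = 149.500 → a = ∂h/∂x = -0.009583
Back-substitute: b = ∂h/∂y = -0.010000.
|∇h| = √(-0.009583² + -0.010000²) = 0.01385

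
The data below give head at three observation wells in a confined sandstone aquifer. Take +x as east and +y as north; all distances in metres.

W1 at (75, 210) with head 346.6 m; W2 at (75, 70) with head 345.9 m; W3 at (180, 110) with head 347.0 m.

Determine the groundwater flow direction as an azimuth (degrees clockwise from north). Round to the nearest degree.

Three-point gradient (reference W1): Δ to W2 = (0, -140, -0.7), Δ to W3 = (105, -100, +0.4).
∂h/∂x = +0.008571, ∂h/∂y = +0.005000 (det = 14700).
Flow direction (−∇h) has components (-0.008571 E, -0.005000 N).
Azimuth = atan2(E, N) = atan2(-0.008571, -0.005000) = 239.7° ≈ 240°.

240°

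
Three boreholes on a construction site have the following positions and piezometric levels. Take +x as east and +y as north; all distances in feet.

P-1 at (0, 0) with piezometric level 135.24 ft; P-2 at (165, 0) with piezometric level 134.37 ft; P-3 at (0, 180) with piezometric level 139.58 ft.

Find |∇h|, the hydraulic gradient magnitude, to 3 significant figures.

0.0247

∂h/∂x = (134.37 − 135.24) / (165 − 0) = -0.005273
∂h/∂y = (139.58 − 135.24) / (180 − 0) = +0.02411
|∇h| = √(-0.005273² + 0.02411²) = 0.02468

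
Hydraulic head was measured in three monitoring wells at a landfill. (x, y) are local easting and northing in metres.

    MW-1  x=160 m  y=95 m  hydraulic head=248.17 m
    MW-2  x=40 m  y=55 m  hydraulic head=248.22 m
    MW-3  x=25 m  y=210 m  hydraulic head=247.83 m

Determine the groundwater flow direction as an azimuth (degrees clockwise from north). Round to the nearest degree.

351°

Taking MW-1 as reference: MW-2−MW-1 = (-120, -40, +0.05); MW-3−MW-1 = (-135, 115, -0.34).
Determinant of the coordinate differences = (-120)·115 − (-135)·(-40) = -19200.
∂h/∂x = [(+0.05)·115 − (-0.34)·(-40)] / -19200 = +0.0004089
∂h/∂y = [(-120)·(-0.34) − (-135)·(+0.05)] / -19200 = -0.002477
Flow direction (−∇h) has components (-0.0004089 E, +0.002477 N).
Azimuth = atan2(E, N) = atan2(-0.0004089, +0.002477) = 350.6° ≈ 351°.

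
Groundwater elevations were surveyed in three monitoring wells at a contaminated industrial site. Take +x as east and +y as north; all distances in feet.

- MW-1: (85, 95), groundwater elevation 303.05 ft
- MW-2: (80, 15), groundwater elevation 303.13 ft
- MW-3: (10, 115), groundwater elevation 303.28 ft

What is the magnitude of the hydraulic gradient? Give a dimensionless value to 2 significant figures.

0.0034

Three-point gradient (reference MW-1): Δ to MW-2 = (-5, -80, +0.08), Δ to MW-3 = (-75, 20, +0.23).
∂h/∂x = -0.003279, ∂h/∂y = -0.0007951 (det = -6100).
|∇h| = √(-0.003279² + -0.0007951²) = 0.003374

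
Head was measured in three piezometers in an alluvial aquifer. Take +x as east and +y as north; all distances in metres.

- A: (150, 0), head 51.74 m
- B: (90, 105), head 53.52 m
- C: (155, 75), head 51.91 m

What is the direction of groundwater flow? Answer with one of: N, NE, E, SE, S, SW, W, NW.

Taking A as reference: B−A = (-60, 105, +1.78); C−A = (5, 75, +0.17).
Solve a·Δx + b·Δy = Δh: det = (-60)·75 − 5·105 = -5025.
∂h/∂x = [(+1.78)·75 − (+0.17)·105] / -5025 = -0.02301
∂h/∂y = [(-60)·(+0.17) − 5·(+1.78)] / -5025 = +0.003801
Flow = −∇h = (+0.02301 east, -0.003801 north), which points east.

E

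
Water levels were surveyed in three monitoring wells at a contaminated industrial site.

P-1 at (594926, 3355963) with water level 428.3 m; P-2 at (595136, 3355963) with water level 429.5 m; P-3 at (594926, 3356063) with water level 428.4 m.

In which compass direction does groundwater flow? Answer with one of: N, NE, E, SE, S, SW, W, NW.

W

∂h/∂x = (429.5 − 428.3) / (595136 − 594926) = +0.005714
∂h/∂y = (428.4 − 428.3) / (3356063 − 3355963) = +0.0010000
Flow = −∇h = (-0.005714 east, -0.0010000 north), which points west.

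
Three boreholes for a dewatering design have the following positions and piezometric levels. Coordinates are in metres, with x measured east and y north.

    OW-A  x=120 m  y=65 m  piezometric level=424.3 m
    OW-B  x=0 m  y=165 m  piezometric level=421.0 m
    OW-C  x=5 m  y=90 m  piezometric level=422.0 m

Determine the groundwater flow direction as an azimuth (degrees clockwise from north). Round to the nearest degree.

305°

Taking OW-A as reference: OW-B−OW-A = (-120, 100, -3.3); OW-C−OW-A = (-115, 25, -2.3).
Solve a·Δx + b·Δy = Δh: det = (-120)·25 − (-115)·100 = 8500.
∂h/∂x = [(-3.3)·25 − (-2.3)·100] / 8500 = +0.01735
∂h/∂y = [(-120)·(-2.3) − (-115)·(-3.3)] / 8500 = -0.01218
Flow direction (−∇h) has components (-0.01735 E, +0.01218 N).
Azimuth = atan2(E, N) = atan2(-0.01735, +0.01218) = 305.1° ≈ 305°.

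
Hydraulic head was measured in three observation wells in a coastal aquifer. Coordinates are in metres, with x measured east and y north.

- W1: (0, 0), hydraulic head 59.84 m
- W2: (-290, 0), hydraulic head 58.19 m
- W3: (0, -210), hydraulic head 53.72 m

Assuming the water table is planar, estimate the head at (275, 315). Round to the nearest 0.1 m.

∂h/∂x = (58.19 − 59.84) / (-290 − 0) = +0.005690
∂h/∂y = (53.72 − 59.84) / (-210 − 0) = +0.02914
h(275, 315) = 59.84 + (+0.005690)·(275) + (+0.02914)·(315) = 59.84 +1.565 +9.180 = 70.585 m.

70.6 m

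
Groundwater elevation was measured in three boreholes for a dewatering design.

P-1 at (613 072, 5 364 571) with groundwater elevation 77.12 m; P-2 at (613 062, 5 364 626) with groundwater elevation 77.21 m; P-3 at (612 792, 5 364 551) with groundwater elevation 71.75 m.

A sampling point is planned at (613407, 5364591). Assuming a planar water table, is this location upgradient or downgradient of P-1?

upgradient

With h = a·x + b·y + c and P-1 as origin, the differences give:
  (-10)·a + 55·b = +0.09
  (-280)·a + (-20)·b = -5.37
Eliminate b (×(-20) and ×55, subtract): 15600·a = 293.550 → a = ∂h/∂x = +0.01882
Back-substitute: b = ∂h/∂y = +0.005058.
Head at (613407, 5364591) = 77.12 + (+0.01882)·(335) + (+0.005058)·(20) = 83.52 m.
That is higher than the 77.12 m at P-1, so the point is upgradient.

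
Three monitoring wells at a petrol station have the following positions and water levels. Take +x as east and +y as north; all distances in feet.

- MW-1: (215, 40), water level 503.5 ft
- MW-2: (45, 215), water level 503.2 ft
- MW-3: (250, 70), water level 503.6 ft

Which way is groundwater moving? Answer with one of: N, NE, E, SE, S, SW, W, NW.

With h = a·x + b·y + c and MW-1 as origin, the differences give:
  (-170)·a + 175·b = -0.3
  35·a + 30·b = +0.1
Eliminate b (×30 and ×175, subtract): -11225·a = -26.50 → a = ∂h/∂x = +0.002361
Back-substitute: b = ∂h/∂y = +0.0005791.
Flow = −∇h = (-0.002361 east, -0.0005791 north), which points west.

W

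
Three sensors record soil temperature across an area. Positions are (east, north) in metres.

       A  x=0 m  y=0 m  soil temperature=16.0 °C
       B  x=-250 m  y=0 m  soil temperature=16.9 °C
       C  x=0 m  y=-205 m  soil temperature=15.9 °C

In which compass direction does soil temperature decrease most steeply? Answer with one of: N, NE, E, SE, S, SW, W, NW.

∂T/∂x = (16.9 − 16.0) / (-250 − 0) = -0.003600
∂T/∂y = (15.9 − 16.0) / (-205 − 0) = +0.0004878
Steepest decrease is along −∇f = (+0.003600 E, -0.0004878 N) → east.

E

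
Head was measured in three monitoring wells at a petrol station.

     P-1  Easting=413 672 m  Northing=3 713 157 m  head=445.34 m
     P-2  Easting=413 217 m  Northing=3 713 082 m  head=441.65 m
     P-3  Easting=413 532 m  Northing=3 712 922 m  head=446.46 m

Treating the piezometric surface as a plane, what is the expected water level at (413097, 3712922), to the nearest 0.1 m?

442.2 m

Taking P-1 as reference: P-2−P-1 = (-455, -75, -3.69); P-3−P-1 = (-140, -235, +1.12).
Solve a·Δx + b·Δy = Δh: det = (-455)·(-235) − (-140)·(-75) = 96425.
∂h/∂x = [(-3.69)·(-235) − (+1.12)·(-75)] / 96425 = +0.009864
∂h/∂y = [(-455)·(+1.12) − (-140)·(-3.69)] / 96425 = -0.01064
h(413097, 3712922) = 445.34 + (+0.009864)·(-575) + (-0.01064)·(-235) = 445.34 -5.672 +2.501 = 442.169 m.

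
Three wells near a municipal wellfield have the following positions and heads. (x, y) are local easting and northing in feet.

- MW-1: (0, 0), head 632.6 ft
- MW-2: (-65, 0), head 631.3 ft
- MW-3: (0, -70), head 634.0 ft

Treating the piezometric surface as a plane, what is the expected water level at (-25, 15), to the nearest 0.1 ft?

∂h/∂x = (631.3 − 632.6) / (-65 − 0) = +0.02000
∂h/∂y = (634.0 − 632.6) / (-70 − 0) = -0.02000
h(-25, 15) = 632.6 + (+0.02000)·(-25) + (-0.02000)·(15) = 632.6 -0.500 -0.300 = 631.800 ft.

631.8 ft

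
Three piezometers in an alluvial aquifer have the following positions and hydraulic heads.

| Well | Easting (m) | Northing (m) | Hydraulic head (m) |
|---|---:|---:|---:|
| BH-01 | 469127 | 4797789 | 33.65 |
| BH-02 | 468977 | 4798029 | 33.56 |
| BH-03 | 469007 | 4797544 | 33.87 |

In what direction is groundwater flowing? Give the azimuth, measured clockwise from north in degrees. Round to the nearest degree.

With h = a·x + b·y + c and BH-01 as origin, the differences give:
  (-150)·a + 240·b = -0.09
  (-120)·a + (-245)·b = +0.22
Eliminate b (×(-245) and ×240, subtract): 65550·a = -30.750 → a = ∂h/∂x = -0.0004691
Back-substitute: b = ∂h/∂y = -0.0006682.
Flow direction (−∇h) has components (+0.0004691 E, +0.0006682 N).
Azimuth = atan2(E, N) = atan2(+0.0004691, +0.0006682) = 35.1° ≈ 035°.

035°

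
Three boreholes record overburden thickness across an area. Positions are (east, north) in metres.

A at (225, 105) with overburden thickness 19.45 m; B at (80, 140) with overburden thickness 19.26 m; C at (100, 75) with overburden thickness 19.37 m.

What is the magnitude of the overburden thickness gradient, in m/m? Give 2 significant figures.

0.0017 m/m

Differences from A: to B (Δx, Δy, Δh) = (-145, 35, -0.19); to C = (-125, -30, -0.08).
Determinant of the coordinate differences = (-145)·(-30) − (-125)·35 = 8725.
∂d/∂x = [(-0.19)·(-30) − (-0.08)·35] / 8725 = +0.0009742
∂d/∂y = [(-145)·(-0.08) − (-125)·(-0.19)] / 8725 = -0.001393
|∇f| = √(0.0009742² + -0.001393²) = 0.0017 m/m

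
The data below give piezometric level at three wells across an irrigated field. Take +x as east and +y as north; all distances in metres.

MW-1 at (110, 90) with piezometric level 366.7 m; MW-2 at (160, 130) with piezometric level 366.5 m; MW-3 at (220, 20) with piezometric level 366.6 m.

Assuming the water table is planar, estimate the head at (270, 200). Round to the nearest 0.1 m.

Taking MW-1 as reference: MW-2−MW-1 = (50, 40, -0.2); MW-3−MW-1 = (110, -70, -0.1).
Solve a·Δx + b·Δy = Δh: det = 50·(-70) − 110·40 = -7900.
∂h/∂x = [(-0.2)·(-70) − (-0.1)·40] / -7900 = -0.002278
∂h/∂y = [50·(-0.1) − 110·(-0.2)] / -7900 = -0.002152
h(270, 200) = 366.7 + (-0.002278)·(160) + (-0.002152)·(110) = 366.7 -0.365 -0.237 = 366.099 m.

366.1 m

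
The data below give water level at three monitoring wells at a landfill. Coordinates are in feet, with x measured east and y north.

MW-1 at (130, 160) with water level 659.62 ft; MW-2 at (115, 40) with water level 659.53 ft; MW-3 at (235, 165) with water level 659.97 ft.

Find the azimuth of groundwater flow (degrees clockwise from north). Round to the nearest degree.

Taking MW-1 as reference: MW-2−MW-1 = (-15, -120, -0.09); MW-3−MW-1 = (105, 5, +0.35).
Solve a·Δx + b·Δy = Δh: det = (-15)·5 − 105·(-120) = 12525.
∂h/∂x = [(-0.09)·5 − (+0.35)·(-120)] / 12525 = +0.003317
∂h/∂y = [(-15)·(+0.35) − 105·(-0.09)] / 12525 = +0.0003353
Flow direction (−∇h) has components (-0.003317 E, -0.0003353 N).
Azimuth = atan2(E, N) = atan2(-0.003317, -0.0003353) = 264.2° ≈ 264°.

264°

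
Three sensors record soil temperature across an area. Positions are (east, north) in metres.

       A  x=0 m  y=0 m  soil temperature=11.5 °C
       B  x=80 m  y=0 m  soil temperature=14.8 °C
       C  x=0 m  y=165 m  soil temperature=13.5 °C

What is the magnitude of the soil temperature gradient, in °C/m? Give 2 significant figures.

∂T/∂x = (14.8 − 11.5) / (80 − 0) = +0.04125
∂T/∂y = (13.5 − 11.5) / (165 − 0) = +0.01212
|∇f| = √(0.04125² + 0.01212²) = 0.04299 °C/m

0.043 °C/m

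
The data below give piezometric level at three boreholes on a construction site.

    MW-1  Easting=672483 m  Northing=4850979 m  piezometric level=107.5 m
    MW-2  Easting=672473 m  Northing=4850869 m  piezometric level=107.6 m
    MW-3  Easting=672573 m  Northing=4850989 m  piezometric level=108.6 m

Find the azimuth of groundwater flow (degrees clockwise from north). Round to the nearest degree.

Taking MW-1 as reference: MW-2−MW-1 = (-10, -110, +0.1); MW-3−MW-1 = (90, 10, +1.1).
Determinant of the coordinate differences = (-10)·10 − 90·(-110) = 9800.
∂h/∂x = [(+0.1)·10 − (+1.1)·(-110)] / 9800 = +0.01245
∂h/∂y = [(-10)·(+1.1) − 90·(+0.1)] / 9800 = -0.002041
Flow direction (−∇h) has components (-0.01245 E, +0.002041 N).
Azimuth = atan2(E, N) = atan2(-0.01245, +0.002041) = 279.3° ≈ 279°.

279°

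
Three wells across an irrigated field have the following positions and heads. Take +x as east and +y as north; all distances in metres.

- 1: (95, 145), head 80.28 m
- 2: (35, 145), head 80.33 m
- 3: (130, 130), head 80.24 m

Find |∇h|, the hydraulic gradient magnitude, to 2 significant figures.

0.0011

With h = a·x + b·y + c and 1 as origin, the differences give:
  (-60)·a + 0·b = +0.05
  35·a + (-15)·b = -0.04
Eliminate b (×(-15) and ×0, subtract): 900·a = -0.750 → a = ∂h/∂x = -0.0008333
Back-substitute: b = ∂h/∂y = +0.0007222.
|∇h| = √(-0.0008333² + 0.0007222²) = 0.001103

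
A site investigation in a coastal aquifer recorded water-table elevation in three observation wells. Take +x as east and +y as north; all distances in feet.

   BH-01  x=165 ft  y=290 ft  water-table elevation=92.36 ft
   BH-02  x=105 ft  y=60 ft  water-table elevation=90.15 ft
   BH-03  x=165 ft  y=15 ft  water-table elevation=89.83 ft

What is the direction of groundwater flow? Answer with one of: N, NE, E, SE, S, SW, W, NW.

Taking BH-01 as reference: BH-02−BH-01 = (-60, -230, -2.21); BH-03−BH-01 = (0, -275, -2.53).
Solve a·Δx + b·Δy = Δh: det = (-60)·(-275) − 0·(-230) = 16500.
∂h/∂x = [(-2.21)·(-275) − (-2.53)·(-230)] / 16500 = +0.001567
∂h/∂y = [(-60)·(-2.53) − 0·(-2.21)] / 16500 = +0.009200
Flow = −∇h = (-0.001567 east, -0.009200 north), which points south.

S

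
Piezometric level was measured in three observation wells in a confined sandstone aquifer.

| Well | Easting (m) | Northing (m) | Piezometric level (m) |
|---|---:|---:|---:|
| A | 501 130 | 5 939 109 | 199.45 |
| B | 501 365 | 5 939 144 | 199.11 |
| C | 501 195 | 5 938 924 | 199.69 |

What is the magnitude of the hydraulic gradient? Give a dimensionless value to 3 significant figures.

0.00209

Taking A as reference: B−A = (235, 35, -0.34); C−A = (65, -185, +0.24).
Solve a·Δx + b·Δy = Δh: det = 235·(-185) − 65·35 = -45750.
∂h/∂x = [(-0.34)·(-185) − (+0.24)·35] / -45750 = -0.001191
∂h/∂y = [235·(+0.24) − 65·(-0.34)] / -45750 = -0.001716
|∇h| = √(-0.001191² + -0.001716²) = 0.002089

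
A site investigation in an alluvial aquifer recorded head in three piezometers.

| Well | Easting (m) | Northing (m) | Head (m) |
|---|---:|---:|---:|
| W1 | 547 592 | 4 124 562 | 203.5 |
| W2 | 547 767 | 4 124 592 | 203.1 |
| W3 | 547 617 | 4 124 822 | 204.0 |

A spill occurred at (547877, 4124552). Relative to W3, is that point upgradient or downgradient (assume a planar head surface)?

downgradient

Three-point gradient (reference W1): Δ to W2 = (175, 30, -0.4), Δ to W3 = (25, 260, +0.5).
∂h/∂x = -0.002659, ∂h/∂y = +0.002179 (det = 44750).
Head at (547877, 4124552) = 203.5 + (-0.002659)·(285) + (+0.002179)·(-10) = 202.72 m.
That is lower than the 204.0 m at W3, so the point is downgradient.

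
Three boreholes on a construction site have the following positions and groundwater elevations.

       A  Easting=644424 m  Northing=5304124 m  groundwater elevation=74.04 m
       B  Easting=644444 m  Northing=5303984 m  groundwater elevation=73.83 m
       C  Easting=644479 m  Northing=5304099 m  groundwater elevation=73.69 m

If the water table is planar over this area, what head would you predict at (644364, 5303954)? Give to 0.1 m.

74.3 m

Taking A as reference: B−A = (20, -140, -0.21); C−A = (55, -25, -0.35).
Determinant of the coordinate differences = 20·(-25) − 55·(-140) = 7200.
∂h/∂x = [(-0.21)·(-25) − (-0.35)·(-140)] / 7200 = -0.006076
∂h/∂y = [20·(-0.35) − 55·(-0.21)] / 7200 = +0.0006319
h(644364, 5303954) = 74.04 + (-0.006076)·(-60) + (+0.0006319)·(-170) = 74.04 +0.365 -0.107 = 74.297 m.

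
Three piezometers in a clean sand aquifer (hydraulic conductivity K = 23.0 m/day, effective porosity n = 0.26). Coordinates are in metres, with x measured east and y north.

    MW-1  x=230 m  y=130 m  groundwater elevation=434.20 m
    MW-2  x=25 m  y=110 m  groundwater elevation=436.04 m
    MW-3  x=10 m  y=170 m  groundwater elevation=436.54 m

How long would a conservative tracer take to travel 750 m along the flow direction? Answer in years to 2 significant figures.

With h = a·x + b·y + c and MW-1 as origin, the differences give:
  (-205)·a + (-20)·b = +1.84
  (-220)·a + 40·b = +2.34
Eliminate b (×40 and ×(-20), subtract): -12600·a = 120.400 → a = ∂h/∂x = -0.009556
Back-substitute: b = ∂h/∂y = +0.005944.
|∇h| = √(-0.009556² + 0.005944²) = 0.01125
Seepage velocity v = K·i/n = 23.0 × 0.01125 / 0.26 = 0.9952 m/day.
t = 750 / 0.9952 = 753.6 days = 2.06 years.

2.1 years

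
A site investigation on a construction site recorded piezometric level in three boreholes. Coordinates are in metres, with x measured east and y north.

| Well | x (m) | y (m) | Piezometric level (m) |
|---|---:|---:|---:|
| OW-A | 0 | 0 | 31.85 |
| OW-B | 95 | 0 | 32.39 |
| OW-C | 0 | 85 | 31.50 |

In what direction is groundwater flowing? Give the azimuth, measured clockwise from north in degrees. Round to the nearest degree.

306°

∂h/∂x = (32.39 − 31.85) / (95 − 0) = +0.005684
∂h/∂y = (31.50 − 31.85) / (85 − 0) = -0.004118
Flow direction (−∇h) has components (-0.005684 E, +0.004118 N).
Azimuth = atan2(E, N) = atan2(-0.005684, +0.004118) = 305.9° ≈ 306°.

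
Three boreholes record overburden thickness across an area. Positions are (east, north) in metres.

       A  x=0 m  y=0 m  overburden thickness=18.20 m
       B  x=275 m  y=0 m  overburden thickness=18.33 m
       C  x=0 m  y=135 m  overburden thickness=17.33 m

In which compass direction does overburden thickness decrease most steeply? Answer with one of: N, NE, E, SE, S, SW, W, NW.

N

∂d/∂x = (18.33 − 18.20) / (275 − 0) = +0.0004727
∂d/∂y = (17.33 − 18.20) / (135 − 0) = -0.006444
Steepest decrease is along −∇f = (-0.0004727 E, +0.006444 N) → north.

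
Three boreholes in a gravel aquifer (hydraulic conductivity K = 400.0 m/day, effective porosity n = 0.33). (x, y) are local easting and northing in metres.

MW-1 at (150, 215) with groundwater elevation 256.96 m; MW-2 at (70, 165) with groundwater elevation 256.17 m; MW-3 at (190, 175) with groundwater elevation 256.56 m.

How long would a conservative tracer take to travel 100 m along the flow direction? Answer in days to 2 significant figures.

Differences from MW-1: to MW-2 (Δx, Δy, Δh) = (-80, -50, -0.79); to MW-3 = (40, -40, -0.40).
Solve a·Δx + b·Δy = Δh: det = (-80)·(-40) − 40·(-50) = 5200.
∂h/∂x = [(-0.79)·(-40) − (-0.40)·(-50)] / 5200 = +0.002231
∂h/∂y = [(-80)·(-0.40) − 40·(-0.79)] / 5200 = +0.01223
|∇h| = √(0.002231² + 0.01223²) = 0.01243
Seepage velocity v = K·i/n = 400.0 × 0.01243 / 0.33 = 15.07 m/day.
t = 100 / 15.07 = 6.636 days.

6.6 days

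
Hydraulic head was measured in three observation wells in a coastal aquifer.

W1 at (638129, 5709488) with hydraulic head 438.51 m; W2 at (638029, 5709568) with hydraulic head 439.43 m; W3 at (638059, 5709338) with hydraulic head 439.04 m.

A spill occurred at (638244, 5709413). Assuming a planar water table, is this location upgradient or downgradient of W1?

downgradient

Differences from W1: to W2 (Δx, Δy, Δh) = (-100, 80, +0.92); to W3 = (-70, -150, +0.53).
Determinant of the coordinate differences = (-100)·(-150) − (-70)·80 = 20600.
∂h/∂x = [(+0.92)·(-150) − (+0.53)·80] / 20600 = -0.008757
∂h/∂y = [(-100)·(+0.53) − (-70)·(+0.92)] / 20600 = +0.0005534
Head at (638244, 5709413) = 438.51 + (-0.008757)·(115) + (+0.0005534)·(-75) = 437.46 m.
That is lower than the 438.51 m at W1, so the point is downgradient.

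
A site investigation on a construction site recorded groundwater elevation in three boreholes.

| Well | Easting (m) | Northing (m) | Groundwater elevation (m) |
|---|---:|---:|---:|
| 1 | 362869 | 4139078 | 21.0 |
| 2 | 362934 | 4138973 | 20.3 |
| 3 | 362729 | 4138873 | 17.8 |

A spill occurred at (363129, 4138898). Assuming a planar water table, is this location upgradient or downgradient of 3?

upgradient

Taking 1 as reference: 2−1 = (65, -105, -0.7); 3−1 = (-140, -205, -3.2).
Determinant of the coordinate differences = 65·(-205) − (-140)·(-105) = -28025.
∂h/∂x = [(-0.7)·(-205) − (-3.2)·(-105)] / -28025 = +0.006869
∂h/∂y = [65·(-3.2) − (-140)·(-0.7)] / -28025 = +0.01092
Head at (363129, 4138898) = 21.0 + (+0.006869)·(260) + (+0.01092)·(-180) = 20.82 m.
That is higher than the 17.8 m at 3, so the point is upgradient.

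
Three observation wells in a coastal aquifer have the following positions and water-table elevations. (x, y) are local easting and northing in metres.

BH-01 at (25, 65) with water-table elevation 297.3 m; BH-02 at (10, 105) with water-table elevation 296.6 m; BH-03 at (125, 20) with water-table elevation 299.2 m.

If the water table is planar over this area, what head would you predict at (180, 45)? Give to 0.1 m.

299.6 m

Differences from BH-01: to BH-02 (Δx, Δy, Δh) = (-15, 40, -0.7); to BH-03 = (100, -45, +1.9).
Solve a·Δx + b·Δy = Δh: det = (-15)·(-45) − 100·40 = -3325.
∂h/∂x = [(-0.7)·(-45) − (+1.9)·40] / -3325 = +0.01338
∂h/∂y = [(-15)·(+1.9) − 100·(-0.7)] / -3325 = -0.01248
h(180, 45) = 297.3 + (+0.01338)·(155) + (-0.01248)·(-20) = 297.3 +2.074 +0.250 = 299.624 m.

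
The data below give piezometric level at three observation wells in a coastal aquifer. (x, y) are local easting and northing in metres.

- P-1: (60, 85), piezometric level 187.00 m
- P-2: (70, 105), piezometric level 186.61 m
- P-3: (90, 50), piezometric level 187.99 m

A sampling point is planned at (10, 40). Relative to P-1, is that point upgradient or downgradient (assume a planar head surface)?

Differences from P-1: to P-2 (Δx, Δy, Δh) = (10, 20, -0.39); to P-3 = (30, -35, +0.99).
Determinant of the coordinate differences = 10·(-35) − 30·20 = -950.
∂h/∂x = [(-0.39)·(-35) − (+0.99)·20] / -950 = +0.006474
∂h/∂y = [10·(+0.99) − 30·(-0.39)] / -950 = -0.02274
Head at (10, 40) = 187.00 + (+0.006474)·(-50) + (-0.02274)·(-45) = 187.70 m.
That is higher than the 187.00 m at P-1, so the point is upgradient.

upgradient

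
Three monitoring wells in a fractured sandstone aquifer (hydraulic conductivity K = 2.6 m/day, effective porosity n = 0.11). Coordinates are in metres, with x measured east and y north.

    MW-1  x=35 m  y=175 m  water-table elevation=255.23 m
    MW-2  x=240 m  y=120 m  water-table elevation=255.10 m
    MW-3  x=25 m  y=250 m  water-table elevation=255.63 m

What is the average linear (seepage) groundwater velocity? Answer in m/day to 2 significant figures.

Taking MW-1 as reference: MW-2−MW-1 = (205, -55, -0.13); MW-3−MW-1 = (-10, 75, +0.40).
Solve a·Δx + b·Δy = Δh: det = 205·75 − (-10)·(-55) = 14825.
∂h/∂x = [(-0.13)·75 − (+0.40)·(-55)] / 14825 = +0.0008263
∂h/∂y = [205·(+0.40) − (-10)·(-0.13)] / 14825 = +0.005444
|∇h| = √(0.0008263² + 0.005444²) = 0.005506
Seepage velocity v = K·i/n = 2.6 × 0.005506 / 0.11 = 0.1301 m/day.

0.13 m/day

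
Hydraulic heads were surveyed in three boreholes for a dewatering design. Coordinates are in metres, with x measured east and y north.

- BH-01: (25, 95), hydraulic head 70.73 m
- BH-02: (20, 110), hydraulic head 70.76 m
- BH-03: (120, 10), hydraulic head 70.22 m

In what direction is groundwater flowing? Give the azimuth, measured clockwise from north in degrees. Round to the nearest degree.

093°

With h = a·x + b·y + c and BH-01 as origin, the differences give:
  (-5)·a + 15·b = +0.03
  95·a + (-85)·b = -0.51
Eliminate b (×(-85) and ×15, subtract): -1000·a = 5.100 → a = ∂h/∂x = -0.005100
Back-substitute: b = ∂h/∂y = +0.0003000.
Flow direction (−∇h) has components (+0.005100 E, -0.0003000 N).
Azimuth = atan2(E, N) = atan2(+0.005100, -0.0003000) = 93.4° ≈ 093°.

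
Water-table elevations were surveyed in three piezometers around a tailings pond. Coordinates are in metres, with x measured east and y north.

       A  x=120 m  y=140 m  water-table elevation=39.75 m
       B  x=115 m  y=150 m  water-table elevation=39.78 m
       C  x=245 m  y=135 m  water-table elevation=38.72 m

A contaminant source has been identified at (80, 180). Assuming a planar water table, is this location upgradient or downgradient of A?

upgradient

Three-point gradient (reference A): Δ to B = (-5, 10, +0.03), Δ to C = (125, -5, -1.03).
∂h/∂x = -0.008286, ∂h/∂y = -0.001143 (det = -1225).
Head at (80, 180) = 39.75 + (-0.008286)·(-40) + (-0.001143)·(40) = 40.04 m.
That is higher than the 39.75 m at A, so the point is upgradient.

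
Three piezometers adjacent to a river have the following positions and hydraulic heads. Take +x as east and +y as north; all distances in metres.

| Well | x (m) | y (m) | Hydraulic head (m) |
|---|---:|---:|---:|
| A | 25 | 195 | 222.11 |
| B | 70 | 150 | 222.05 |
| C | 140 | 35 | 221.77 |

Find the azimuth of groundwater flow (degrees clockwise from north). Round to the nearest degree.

214°

Taking A as reference: B−A = (45, -45, -0.06); C−A = (115, -160, -0.34).
Determinant of the coordinate differences = 45·(-160) − 115·(-45) = -2025.
∂h/∂x = [(-0.06)·(-160) − (-0.34)·(-45)] / -2025 = +0.002815
∂h/∂y = [45·(-0.34) − 115·(-0.06)] / -2025 = +0.004148
Flow direction (−∇h) has components (-0.002815 E, -0.004148 N).
Azimuth = atan2(E, N) = atan2(-0.002815, -0.004148) = 214.2° ≈ 214°.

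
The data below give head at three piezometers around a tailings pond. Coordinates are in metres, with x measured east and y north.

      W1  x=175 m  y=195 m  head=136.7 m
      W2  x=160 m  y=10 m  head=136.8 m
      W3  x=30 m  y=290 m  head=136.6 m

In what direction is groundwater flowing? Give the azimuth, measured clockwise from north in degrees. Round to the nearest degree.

Taking W1 as reference: W2−W1 = (-15, -185, +0.1); W3−W1 = (-145, 95, -0.1).
Determinant of the coordinate differences = (-15)·95 − (-145)·(-185) = -28250.
∂h/∂x = [(+0.1)·95 − (-0.1)·(-185)] / -28250 = +0.0003186
∂h/∂y = [(-15)·(-0.1) − (-145)·(+0.1)] / -28250 = -0.0005664
Flow direction (−∇h) has components (-0.0003186 E, +0.0005664 N).
Azimuth = atan2(E, N) = atan2(-0.0003186, +0.0005664) = 330.6° ≈ 331°.

331°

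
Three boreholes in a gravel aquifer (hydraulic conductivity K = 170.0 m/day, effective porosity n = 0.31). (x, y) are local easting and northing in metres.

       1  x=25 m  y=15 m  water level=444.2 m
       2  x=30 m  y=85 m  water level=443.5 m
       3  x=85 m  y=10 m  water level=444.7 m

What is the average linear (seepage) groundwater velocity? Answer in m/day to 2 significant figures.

7.1 m/day

Differences from 1: to 2 (Δx, Δy, Δh) = (5, 70, -0.7); to 3 = (60, -5, +0.5).
Determinant of the coordinate differences = 5·(-5) − 60·70 = -4225.
∂h/∂x = [(-0.7)·(-5) − (+0.5)·70] / -4225 = +0.007456
∂h/∂y = [5·(+0.5) − 60·(-0.7)] / -4225 = -0.01053
|∇h| = √(0.007456² + -0.01053²) = 0.0129
Seepage velocity v = K·i/n = 170.0 × 0.0129 / 0.31 = 7.074 m/day.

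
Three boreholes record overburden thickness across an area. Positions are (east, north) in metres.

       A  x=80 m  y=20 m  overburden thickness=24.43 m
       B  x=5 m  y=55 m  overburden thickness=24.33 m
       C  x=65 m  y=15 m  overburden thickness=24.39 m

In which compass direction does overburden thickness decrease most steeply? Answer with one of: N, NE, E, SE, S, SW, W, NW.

Taking A as reference: B−A = (-75, 35, -0.10); C−A = (-15, -5, -0.04).
Determinant of the coordinate differences = (-75)·(-5) − (-15)·35 = 900.
∂d/∂x = [(-0.10)·(-5) − (-0.04)·35] / 900 = +0.002111
∂d/∂y = [(-75)·(-0.04) − (-15)·(-0.10)] / 900 = +0.001667
Steepest decrease is along −∇f = (-0.002111 E, -0.001667 N) → southwest.

SW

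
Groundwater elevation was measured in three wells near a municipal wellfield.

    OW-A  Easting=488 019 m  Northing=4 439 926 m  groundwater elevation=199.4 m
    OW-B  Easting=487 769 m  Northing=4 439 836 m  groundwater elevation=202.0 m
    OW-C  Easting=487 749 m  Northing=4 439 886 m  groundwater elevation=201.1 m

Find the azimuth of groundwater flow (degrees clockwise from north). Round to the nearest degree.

010°

Differences from OW-A: to OW-B (Δx, Δy, Δh) = (-250, -90, +2.6); to OW-C = (-270, -40, +1.7).
Determinant of the coordinate differences = (-250)·(-40) − (-270)·(-90) = -14300.
∂h/∂x = [(+2.6)·(-40) − (+1.7)·(-90)] / -14300 = -0.003427
∂h/∂y = [(-250)·(+1.7) − (-270)·(+2.6)] / -14300 = -0.01937
Flow direction (−∇h) has components (+0.003427 E, +0.01937 N).
Azimuth = atan2(E, N) = atan2(+0.003427, +0.01937) = 10.0° ≈ 010°.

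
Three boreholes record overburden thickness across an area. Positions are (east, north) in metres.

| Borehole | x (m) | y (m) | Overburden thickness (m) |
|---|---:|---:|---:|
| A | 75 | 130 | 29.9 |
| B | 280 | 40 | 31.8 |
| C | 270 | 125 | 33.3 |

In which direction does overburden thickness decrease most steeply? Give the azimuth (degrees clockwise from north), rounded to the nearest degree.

222°

With d = a·x + b·y + c and A as origin, the differences give:
  205·a + (-90)·b = +1.9
  195·a + (-5)·b = +3.4
Eliminate b (×(-5) and ×(-90), subtract): 16525·a = 296.50 → a = ∂d/∂x = +0.01794
Back-substitute: b = ∂d/∂y = +0.01976.
Steepest decrease is along −∇f: components (-0.01794 E, -0.01976 N).
Azimuth = atan2(-0.01794, -0.01976) = 222.2° ≈ 222°.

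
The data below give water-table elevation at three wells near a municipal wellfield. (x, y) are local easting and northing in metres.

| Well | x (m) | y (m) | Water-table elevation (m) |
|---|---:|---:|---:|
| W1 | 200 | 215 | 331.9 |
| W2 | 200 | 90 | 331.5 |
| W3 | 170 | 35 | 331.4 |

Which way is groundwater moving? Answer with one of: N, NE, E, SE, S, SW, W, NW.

SE

Differences from W1: to W2 (Δx, Δy, Δh) = (0, -125, -0.4); to W3 = (-30, -180, -0.5).
Solve a·Δx + b·Δy = Δh: det = 0·(-180) − (-30)·(-125) = -3750.
∂h/∂x = [(-0.4)·(-180) − (-0.5)·(-125)] / -3750 = -0.002533
∂h/∂y = [0·(-0.5) − (-30)·(-0.4)] / -3750 = +0.003200
Flow = −∇h = (+0.002533 east, -0.003200 north), which points southeast.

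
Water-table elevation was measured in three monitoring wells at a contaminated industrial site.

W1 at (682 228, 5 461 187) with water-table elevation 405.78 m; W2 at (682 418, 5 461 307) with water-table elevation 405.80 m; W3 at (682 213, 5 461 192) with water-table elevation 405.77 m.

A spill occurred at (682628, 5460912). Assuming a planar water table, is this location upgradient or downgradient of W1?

Taking W1 as reference: W2−W1 = (190, 120, +0.02); W3−W1 = (-15, 5, -0.01).
Determinant of the coordinate differences = 190·5 − (-15)·120 = 2750.
∂h/∂x = [(+0.02)·5 − (-0.01)·120] / 2750 = +0.0004727
∂h/∂y = [190·(-0.01) − (-15)·(+0.02)] / 2750 = -0.0005818
Head at (682628, 5460912) = 405.78 + (+0.0004727)·(400) + (-0.0005818)·(-275) = 406.13 m.
That is higher than the 405.78 m at W1, so the point is upgradient.

upgradient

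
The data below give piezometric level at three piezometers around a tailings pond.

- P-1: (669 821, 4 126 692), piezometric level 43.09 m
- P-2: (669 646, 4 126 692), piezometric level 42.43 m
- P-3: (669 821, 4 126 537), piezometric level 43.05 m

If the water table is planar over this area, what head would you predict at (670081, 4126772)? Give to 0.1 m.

44.1 m

∂h/∂x = (42.43 − 43.09) / (669646 − 669821) = +0.003771
∂h/∂y = (43.05 − 43.09) / (4126537 − 4126692) = +0.0002581
h(670081, 4126772) = 43.09 + (+0.003771)·(260) + (+0.0002581)·(80) = 43.09 +0.981 +0.021 = 44.091 m.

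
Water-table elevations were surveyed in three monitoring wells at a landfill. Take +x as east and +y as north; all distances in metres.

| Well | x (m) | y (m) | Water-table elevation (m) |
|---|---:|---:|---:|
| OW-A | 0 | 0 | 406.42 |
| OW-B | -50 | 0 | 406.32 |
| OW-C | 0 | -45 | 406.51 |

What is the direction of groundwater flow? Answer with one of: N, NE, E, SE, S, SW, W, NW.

NW

∂h/∂x = (406.32 − 406.42) / (-50 − 0) = +0.002000
∂h/∂y = (406.51 − 406.42) / (-45 − 0) = -0.002000
Flow = −∇h = (-0.002000 east, +0.002000 north), which points northwest.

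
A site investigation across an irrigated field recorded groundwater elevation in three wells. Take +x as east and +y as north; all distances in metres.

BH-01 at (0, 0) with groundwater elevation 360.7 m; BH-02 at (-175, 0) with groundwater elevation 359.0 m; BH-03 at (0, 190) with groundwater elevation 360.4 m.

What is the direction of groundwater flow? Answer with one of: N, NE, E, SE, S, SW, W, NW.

∂h/∂x = (359.0 − 360.7) / (-175 − 0) = +0.009714
∂h/∂y = (360.4 − 360.7) / (190 − 0) = -0.001579
Flow = −∇h = (-0.009714 east, +0.001579 north), which points west.

W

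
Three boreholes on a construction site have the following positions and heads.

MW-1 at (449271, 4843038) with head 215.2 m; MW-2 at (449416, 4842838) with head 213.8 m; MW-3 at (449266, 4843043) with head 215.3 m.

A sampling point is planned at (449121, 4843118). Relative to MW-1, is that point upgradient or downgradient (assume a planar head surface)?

Taking MW-1 as reference: MW-2−MW-1 = (145, -200, -1.4); MW-3−MW-1 = (-5, 5, +0.1).
Solve a·Δx + b·Δy = Δh: det = 145·5 − (-5)·(-200) = -275.
∂h/∂x = [(-1.4)·5 − (+0.1)·(-200)] / -275 = -0.04727
∂h/∂y = [145·(+0.1) − (-5)·(-1.4)] / -275 = -0.02727
Head at (449121, 4843118) = 215.2 + (-0.04727)·(-150) + (-0.02727)·(80) = 220.11 m.
That is higher than the 215.2 m at MW-1, so the point is upgradient.

upgradient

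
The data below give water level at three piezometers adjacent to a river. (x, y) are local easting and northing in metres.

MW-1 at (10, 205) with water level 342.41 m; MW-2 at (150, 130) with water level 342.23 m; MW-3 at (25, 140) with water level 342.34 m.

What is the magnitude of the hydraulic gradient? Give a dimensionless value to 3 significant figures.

0.00120

Differences from MW-1: to MW-2 (Δx, Δy, Δh) = (140, -75, -0.18); to MW-3 = (15, -65, -0.07).
Determinant of the coordinate differences = 140·(-65) − 15·(-75) = -7975.
∂h/∂x = [(-0.18)·(-65) − (-0.07)·(-75)] / -7975 = -0.0008088
∂h/∂y = [140·(-0.07) − 15·(-0.18)] / -7975 = +0.0008903
|∇h| = √(-0.0008088² + 0.0008903²) = 0.001203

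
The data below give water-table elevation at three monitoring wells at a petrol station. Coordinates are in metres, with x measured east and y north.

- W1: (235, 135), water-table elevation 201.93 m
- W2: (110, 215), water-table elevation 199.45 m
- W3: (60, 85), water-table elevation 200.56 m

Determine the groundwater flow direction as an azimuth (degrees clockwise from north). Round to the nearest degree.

318°

With h = a·x + b·y + c and W1 as origin, the differences give:
  (-125)·a + 80·b = -2.48
  (-175)·a + (-50)·b = -1.37
Eliminate b (×(-50) and ×80, subtract): 20250·a = 233.600 → a = ∂h/∂x = +0.01154
Back-substitute: b = ∂h/∂y = -0.01298.
Flow direction (−∇h) has components (-0.01154 E, +0.01298 N).
Azimuth = atan2(E, N) = atan2(-0.01154, +0.01298) = 318.4° ≈ 318°.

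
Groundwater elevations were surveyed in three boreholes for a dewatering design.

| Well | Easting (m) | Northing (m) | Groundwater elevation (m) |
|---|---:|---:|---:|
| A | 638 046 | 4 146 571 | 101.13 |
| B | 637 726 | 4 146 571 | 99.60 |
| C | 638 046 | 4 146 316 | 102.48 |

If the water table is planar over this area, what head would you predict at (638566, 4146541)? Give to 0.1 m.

∂h/∂x = (99.60 − 101.13) / (637726 − 638046) = +0.004781
∂h/∂y = (102.48 − 101.13) / (4146316 − 4146571) = -0.005294
h(638566, 4146541) = 101.13 + (+0.004781)·(520) + (-0.005294)·(-30) = 101.13 +2.486 +0.159 = 103.775 m.

103.8 m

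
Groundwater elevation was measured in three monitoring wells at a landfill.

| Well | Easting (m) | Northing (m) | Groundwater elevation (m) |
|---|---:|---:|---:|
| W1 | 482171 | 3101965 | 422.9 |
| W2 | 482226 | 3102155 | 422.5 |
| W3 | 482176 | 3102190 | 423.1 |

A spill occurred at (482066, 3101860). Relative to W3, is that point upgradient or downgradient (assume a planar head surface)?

upgradient

With h = a·x + b·y + c and W1 as origin, the differences give:
  55·a + 190·b = -0.4
  5·a + 225·b = +0.2
Eliminate b (×225 and ×190, subtract): 11425·a = -128.00 → a = ∂h/∂x = -0.01120
Back-substitute: b = ∂h/∂y = +0.001138.
Head at (482066, 3101860) = 422.9 + (-0.01120)·(-105) + (+0.001138)·(-105) = 423.96 m.
That is higher than the 423.1 m at W3, so the point is upgradient.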